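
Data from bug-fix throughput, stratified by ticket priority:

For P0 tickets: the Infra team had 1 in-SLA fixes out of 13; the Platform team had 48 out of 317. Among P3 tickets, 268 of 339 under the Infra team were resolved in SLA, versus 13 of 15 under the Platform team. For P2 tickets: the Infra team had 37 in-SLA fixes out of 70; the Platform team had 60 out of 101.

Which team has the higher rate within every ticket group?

P0: the Infra team 1/13 = 7.7%, the Platform team 48/317 = 15.1% → the Platform team
P3: the Infra team 268/339 = 79.1%, the Platform team 13/15 = 86.7% → the Platform team
P2: the Infra team 37/70 = 52.9%, the Platform team 60/101 = 59.4% → the Platform team
The Platform team has the higher rate in all 3 groups.

the Platform team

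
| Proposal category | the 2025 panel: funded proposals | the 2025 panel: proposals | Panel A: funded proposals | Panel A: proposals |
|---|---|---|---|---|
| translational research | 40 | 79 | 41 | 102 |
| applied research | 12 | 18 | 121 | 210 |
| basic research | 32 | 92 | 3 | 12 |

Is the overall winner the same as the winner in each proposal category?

Translational research: the 2025 panel 40/79 = 50.6%, Panel A 41/102 = 40.2% → the 2025 panel
Applied research: the 2025 panel 12/18 = 66.7%, Panel A 121/210 = 57.6% → the 2025 panel
Basic research: the 2025 panel 32/92 = 34.8%, Panel A 3/12 = 25.0% → the 2025 panel
Overall: the 2025 panel 84/189 = 44.4%, Panel A 165/324 = 50.9% → Panel A
The 2025 panel wins each proposal group but Panel A wins overall — the comparison reverses. The 2025 panel's proposals skew toward basic research, which has a lower base rate.

No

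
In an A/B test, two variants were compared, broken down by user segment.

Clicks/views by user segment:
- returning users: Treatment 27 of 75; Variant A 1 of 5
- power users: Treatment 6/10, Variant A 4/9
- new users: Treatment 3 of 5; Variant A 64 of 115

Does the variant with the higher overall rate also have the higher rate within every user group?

No

Returning users: Treatment 27/75 = 36.0%, Variant A 1/5 = 20.0% → Treatment
Power users: Treatment 6/10 = 60.0%, Variant A 4/9 = 44.4% → Treatment
New users: Treatment 3/5 = 60.0%, Variant A 64/115 = 55.7% → Treatment
Overall: Treatment 36/90 = 40.0%, Variant A 69/129 = 53.5% → Variant A
Treatment wins each user group but Variant A wins overall — the comparison reverses. Treatment's views skew toward returning users, which has a lower base rate.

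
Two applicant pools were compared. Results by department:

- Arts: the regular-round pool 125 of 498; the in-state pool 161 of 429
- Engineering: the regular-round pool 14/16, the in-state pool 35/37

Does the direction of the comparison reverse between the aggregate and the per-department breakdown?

No

Arts: the regular-round pool 125/498 = 25.1%, the in-state pool 161/429 = 37.5% → the in-state pool
Engineering: the regular-round pool 14/16 = 87.5%, the in-state pool 35/37 = 94.6% → the in-state pool
Overall: the regular-round pool 139/514 = 27.0%, the in-state pool 196/466 = 42.1% → the in-state pool
The in-state pool wins overall and in every department group — no reversal.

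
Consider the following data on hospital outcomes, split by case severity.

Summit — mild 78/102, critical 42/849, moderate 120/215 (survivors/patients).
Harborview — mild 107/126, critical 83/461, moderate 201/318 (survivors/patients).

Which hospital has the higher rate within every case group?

Mild: Summit 78/102 = 76.5%, Harborview 107/126 = 84.9% → Harborview
Critical: Summit 42/849 = 4.9%, Harborview 83/461 = 18.0% → Harborview
Moderate: Summit 120/215 = 55.8%, Harborview 201/318 = 63.2% → Harborview
Harborview has the higher rate in all 3 groups.

Harborview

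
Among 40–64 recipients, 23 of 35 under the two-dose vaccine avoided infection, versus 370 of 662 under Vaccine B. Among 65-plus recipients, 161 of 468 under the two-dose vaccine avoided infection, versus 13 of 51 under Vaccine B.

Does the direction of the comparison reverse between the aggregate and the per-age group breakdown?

Yes

40–64: the two-dose vaccine 23/35 = 65.7%, Vaccine B 370/662 = 55.9% → the two-dose vaccine
65-plus: the two-dose vaccine 161/468 = 34.4%, Vaccine B 13/51 = 25.5% → the two-dose vaccine
Overall: the two-dose vaccine 184/503 = 36.6%, Vaccine B 383/713 = 53.7% → Vaccine B
The two-dose vaccine wins each age group but Vaccine B wins overall — the comparison reverses. The two-dose vaccine's recipients skew toward 65-plus, which has a lower base rate.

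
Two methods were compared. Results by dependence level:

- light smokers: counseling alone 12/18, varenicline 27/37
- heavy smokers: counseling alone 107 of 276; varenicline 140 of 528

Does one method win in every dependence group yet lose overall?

No

Light smokers: counseling alone 12/18 = 66.7%, varenicline 27/37 = 73.0% → varenicline
Heavy smokers: counseling alone 107/276 = 38.8%, varenicline 140/528 = 26.5% → counseling alone
Overall: counseling alone 119/294 = 40.5%, varenicline 167/565 = 29.6% → counseling alone
Neither sweeps: counseling alone wins 1 of 2 groups, varenicline wins 1. Counseling alone wins overall but not every group — no Simpson reversal.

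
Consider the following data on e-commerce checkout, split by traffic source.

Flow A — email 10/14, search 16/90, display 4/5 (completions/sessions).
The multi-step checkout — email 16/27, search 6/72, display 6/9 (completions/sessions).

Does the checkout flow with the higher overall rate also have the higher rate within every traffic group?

Yes

Email: Flow A 10/14 = 71.4%, the multi-step checkout 16/27 = 59.3% → Flow A
Search: Flow A 16/90 = 17.8%, the multi-step checkout 6/72 = 8.3% → Flow A
Display: Flow A 4/5 = 80.0%, the multi-step checkout 6/9 = 66.7% → Flow A
Overall: Flow A 30/109 = 27.5%, the multi-step checkout 28/108 = 25.9% → Flow A
Flow A wins overall and in every traffic group — no reversal.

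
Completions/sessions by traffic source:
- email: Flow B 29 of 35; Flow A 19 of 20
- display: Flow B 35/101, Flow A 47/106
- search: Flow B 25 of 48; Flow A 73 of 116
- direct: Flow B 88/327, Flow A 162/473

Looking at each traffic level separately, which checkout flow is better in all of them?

Flow A

Email: Flow B 29/35 = 82.9%, Flow A 19/20 = 95.0% → Flow A
Display: Flow B 35/101 = 34.7%, Flow A 47/106 = 44.3% → Flow A
Search: Flow B 25/48 = 52.1%, Flow A 73/116 = 62.9% → Flow A
Direct: Flow B 88/327 = 26.9%, Flow A 162/473 = 34.2% → Flow A
Flow A has the higher rate in all 4 groups.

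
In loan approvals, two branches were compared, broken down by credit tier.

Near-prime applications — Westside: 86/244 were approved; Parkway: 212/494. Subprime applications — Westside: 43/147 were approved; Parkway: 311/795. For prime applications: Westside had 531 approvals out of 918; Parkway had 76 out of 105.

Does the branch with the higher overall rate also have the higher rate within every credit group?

Near-prime: Westside 86/244 = 35.2%, Parkway 212/494 = 42.9% → Parkway
Subprime: Westside 43/147 = 29.3%, Parkway 311/795 = 39.1% → Parkway
Prime: Westside 531/918 = 57.8%, Parkway 76/105 = 72.4% → Parkway
Overall: Westside 660/1309 = 50.4%, Parkway 599/1394 = 43.0% → Westside
Parkway wins each credit group but Westside wins overall — the comparison reverses. Parkway's applications skew toward subprime, which has a lower base rate.

No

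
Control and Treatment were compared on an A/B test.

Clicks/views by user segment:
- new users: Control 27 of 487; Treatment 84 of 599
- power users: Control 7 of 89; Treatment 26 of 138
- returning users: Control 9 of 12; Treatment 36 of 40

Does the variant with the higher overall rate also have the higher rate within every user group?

Yes

New users: Control 27/487 = 5.5%, Treatment 84/599 = 14.0% → Treatment
Power users: Control 7/89 = 7.9%, Treatment 26/138 = 18.8% → Treatment
Returning users: Control 9/12 = 75.0%, Treatment 36/40 = 90.0% → Treatment
Overall: Control 43/588 = 7.3%, Treatment 146/777 = 18.8% → Treatment
Treatment wins overall and in every user group — no reversal.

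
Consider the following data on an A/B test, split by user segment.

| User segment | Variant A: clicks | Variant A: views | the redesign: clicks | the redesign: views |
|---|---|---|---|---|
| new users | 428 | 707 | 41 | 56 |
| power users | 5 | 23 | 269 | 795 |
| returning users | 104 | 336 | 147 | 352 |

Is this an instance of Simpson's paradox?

New users: Variant A 428/707 = 60.5%, the redesign 41/56 = 73.2% → the redesign
Power users: Variant A 5/23 = 21.7%, the redesign 269/795 = 33.8% → the redesign
Returning users: Variant A 104/336 = 31.0%, the redesign 147/352 = 41.8% → the redesign
Overall: Variant A 537/1066 = 50.4%, the redesign 457/1203 = 38.0% → Variant A
The redesign wins each user group but Variant A wins overall — the comparison reverses. The redesign's views skew toward power users, which has a lower base rate.

Yes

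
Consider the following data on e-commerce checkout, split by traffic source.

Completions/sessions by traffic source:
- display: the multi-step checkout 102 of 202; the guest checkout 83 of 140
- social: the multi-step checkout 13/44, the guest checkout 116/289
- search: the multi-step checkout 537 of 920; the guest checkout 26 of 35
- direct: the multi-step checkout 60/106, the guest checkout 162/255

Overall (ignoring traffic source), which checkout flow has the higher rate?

Display: the multi-step checkout 102/202 = 50.5%, the guest checkout 83/140 = 59.3% → the guest checkout
Social: the multi-step checkout 13/44 = 29.5%, the guest checkout 116/289 = 40.1% → the guest checkout
Search: the multi-step checkout 537/920 = 58.4%, the guest checkout 26/35 = 74.3% → the guest checkout
Direct: the multi-step checkout 60/106 = 56.6%, the guest checkout 162/255 = 63.5% → the guest checkout
Overall: the multi-step checkout 712/1272 = 56.0%, the guest checkout 387/719 = 53.8% → the multi-step checkout
(The guest checkout wins every traffic group but the multi-step checkout wins overall — the guest checkout's sessions skew toward the low-rate social group.)

the multi-step checkout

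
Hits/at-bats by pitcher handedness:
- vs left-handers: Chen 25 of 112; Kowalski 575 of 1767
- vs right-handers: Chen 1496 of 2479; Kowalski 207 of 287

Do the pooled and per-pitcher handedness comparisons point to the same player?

Vs left-handers: Chen 25/112 = 22.3%, Kowalski 575/1767 = 32.5% → Kowalski
Vs right-handers: Chen 1496/2479 = 60.3%, Kowalski 207/287 = 72.1% → Kowalski
Overall: Chen 1521/2591 = 58.7%, Kowalski 782/2054 = 38.1% → Chen
Kowalski wins each pitcher group but Chen wins overall — the comparison reverses. Kowalski's at-bats skew toward vs left-handers, which has a lower base rate.

No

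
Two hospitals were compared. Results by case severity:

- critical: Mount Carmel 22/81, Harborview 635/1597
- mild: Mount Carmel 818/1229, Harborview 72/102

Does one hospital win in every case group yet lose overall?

Critical: Mount Carmel 22/81 = 27.2%, Harborview 635/1597 = 39.8% → Harborview
Mild: Mount Carmel 818/1229 = 66.6%, Harborview 72/102 = 70.6% → Harborview
Overall: Mount Carmel 840/1310 = 64.1%, Harborview 707/1699 = 41.6% → Mount Carmel
Harborview wins each case group but Mount Carmel wins overall — the comparison reverses. Harborview's patients skew toward critical, which has a lower base rate.

Yes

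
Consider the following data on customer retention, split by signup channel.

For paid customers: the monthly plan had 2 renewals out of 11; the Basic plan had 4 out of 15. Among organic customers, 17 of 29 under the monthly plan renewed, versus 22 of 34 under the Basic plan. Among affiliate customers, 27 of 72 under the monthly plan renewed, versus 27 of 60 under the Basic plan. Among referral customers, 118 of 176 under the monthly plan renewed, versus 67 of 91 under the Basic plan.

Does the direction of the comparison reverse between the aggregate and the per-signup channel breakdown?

No

Paid: the monthly plan 2/11 = 18.2%, the Basic plan 4/15 = 26.7% → the Basic plan
Organic: the monthly plan 17/29 = 58.6%, the Basic plan 22/34 = 64.7% → the Basic plan
Affiliate: the monthly plan 27/72 = 37.5%, the Basic plan 27/60 = 45.0% → the Basic plan
Referral: the monthly plan 118/176 = 67.0%, the Basic plan 67/91 = 73.6% → the Basic plan
Overall: the monthly plan 164/288 = 56.9%, the Basic plan 120/200 = 60.0% → the Basic plan
The Basic plan wins overall and in every signup group — no reversal.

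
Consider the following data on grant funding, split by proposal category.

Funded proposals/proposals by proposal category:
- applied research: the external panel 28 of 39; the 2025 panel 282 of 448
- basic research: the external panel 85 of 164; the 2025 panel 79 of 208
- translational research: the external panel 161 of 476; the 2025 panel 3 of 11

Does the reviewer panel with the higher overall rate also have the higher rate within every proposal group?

No

Applied research: the external panel 28/39 = 71.8%, the 2025 panel 282/448 = 62.9% → the external panel
Basic research: the external panel 85/164 = 51.8%, the 2025 panel 79/208 = 38.0% → the external panel
Translational research: the external panel 161/476 = 33.8%, the 2025 panel 3/11 = 27.3% → the external panel
Overall: the external panel 274/679 = 40.4%, the 2025 panel 364/667 = 54.6% → the 2025 panel
The external panel wins each proposal group but the 2025 panel wins overall — the comparison reverses. The external panel's proposals skew toward translational research, which has a lower base rate.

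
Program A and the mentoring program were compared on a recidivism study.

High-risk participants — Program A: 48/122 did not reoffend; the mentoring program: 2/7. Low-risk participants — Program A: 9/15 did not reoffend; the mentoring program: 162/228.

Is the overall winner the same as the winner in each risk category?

High-risk: Program A 48/122 = 39.3%, the mentoring program 2/7 = 28.6% → Program A
Low-risk: Program A 9/15 = 60.0%, the mentoring program 162/228 = 71.1% → the mentoring program
Overall: Program A 57/137 = 41.6%, the mentoring program 164/235 = 69.8% → the mentoring program
Neither sweeps: Program A wins 1 of 2 groups, the mentoring program wins 1. The mentoring program wins overall but not every group — no Simpson reversal.

No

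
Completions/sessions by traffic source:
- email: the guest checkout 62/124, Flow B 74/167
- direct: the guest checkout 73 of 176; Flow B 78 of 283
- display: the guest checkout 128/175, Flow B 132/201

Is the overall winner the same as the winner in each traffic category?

Email: the guest checkout 62/124 = 50.0%, Flow B 74/167 = 44.3% → the guest checkout
Direct: the guest checkout 73/176 = 41.5%, Flow B 78/283 = 27.6% → the guest checkout
Display: the guest checkout 128/175 = 73.1%, Flow B 132/201 = 65.7% → the guest checkout
Overall: the guest checkout 263/475 = 55.4%, Flow B 284/651 = 43.6% → the guest checkout
The guest checkout wins overall and in every traffic group — no reversal.

Yes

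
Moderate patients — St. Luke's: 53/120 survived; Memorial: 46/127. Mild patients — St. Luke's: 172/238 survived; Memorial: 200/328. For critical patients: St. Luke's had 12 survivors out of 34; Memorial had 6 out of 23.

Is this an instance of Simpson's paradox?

Moderate: St. Luke's 53/120 = 44.2%, Memorial 46/127 = 36.2% → St. Luke's
Mild: St. Luke's 172/238 = 72.3%, Memorial 200/328 = 61.0% → St. Luke's
Critical: St. Luke's 12/34 = 35.3%, Memorial 6/23 = 26.1% → St. Luke's
Overall: St. Luke's 237/392 = 60.5%, Memorial 252/478 = 52.7% → St. Luke's
St. Luke's wins overall and in every case group — no reversal.

No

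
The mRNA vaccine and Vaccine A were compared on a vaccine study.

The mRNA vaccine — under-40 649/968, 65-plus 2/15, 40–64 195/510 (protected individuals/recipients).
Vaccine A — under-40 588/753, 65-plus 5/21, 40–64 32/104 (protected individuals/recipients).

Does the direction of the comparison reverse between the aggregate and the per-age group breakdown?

No

Under-40: the mRNA vaccine 649/968 = 67.0%, Vaccine A 588/753 = 78.1% → Vaccine A
65-plus: the mRNA vaccine 2/15 = 13.3%, Vaccine A 5/21 = 23.8% → Vaccine A
40–64: the mRNA vaccine 195/510 = 38.2%, Vaccine A 32/104 = 30.8% → the mRNA vaccine
Overall: the mRNA vaccine 846/1493 = 56.7%, Vaccine A 625/878 = 71.2% → Vaccine A
Neither sweeps: the mRNA vaccine wins 1 of 3 groups, Vaccine A wins 2. Vaccine A wins overall but not every group — no Simpson reversal.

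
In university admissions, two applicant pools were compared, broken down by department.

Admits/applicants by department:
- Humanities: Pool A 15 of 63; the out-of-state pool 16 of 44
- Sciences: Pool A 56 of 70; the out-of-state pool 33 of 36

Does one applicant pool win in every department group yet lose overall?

Humanities: Pool A 15/63 = 23.8%, the out-of-state pool 16/44 = 36.4% → the out-of-state pool
Sciences: Pool A 56/70 = 80.0%, the out-of-state pool 33/36 = 91.7% → the out-of-state pool
Overall: Pool A 71/133 = 53.4%, the out-of-state pool 49/80 = 61.2% → the out-of-state pool
The out-of-state pool wins overall and in every department group — no reversal.

No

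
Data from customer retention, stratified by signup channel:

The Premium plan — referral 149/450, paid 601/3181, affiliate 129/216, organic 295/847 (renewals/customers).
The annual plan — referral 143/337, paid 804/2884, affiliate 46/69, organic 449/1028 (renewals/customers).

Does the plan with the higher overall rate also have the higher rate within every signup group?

Referral: the Premium plan 149/450 = 33.1%, the annual plan 143/337 = 42.4% → the annual plan
Paid: the Premium plan 601/3181 = 18.9%, the annual plan 804/2884 = 27.9% → the annual plan
Affiliate: the Premium plan 129/216 = 59.7%, the annual plan 46/69 = 66.7% → the annual plan
Organic: the Premium plan 295/847 = 34.8%, the annual plan 449/1028 = 43.7% → the annual plan
Overall: the Premium plan 1174/4694 = 25.0%, the annual plan 1442/4318 = 33.4% → the annual plan
The annual plan wins overall and in every signup group — no reversal.

Yes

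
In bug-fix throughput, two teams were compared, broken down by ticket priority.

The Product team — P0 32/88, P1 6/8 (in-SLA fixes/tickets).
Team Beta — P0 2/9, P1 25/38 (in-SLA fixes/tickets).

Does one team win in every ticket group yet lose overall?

P0: the Product team 32/88 = 36.4%, Team Beta 2/9 = 22.2% → the Product team
P1: the Product team 6/8 = 75.0%, Team Beta 25/38 = 65.8% → the Product team
Overall: the Product team 38/96 = 39.6%, Team Beta 27/47 = 57.4% → Team Beta
The Product team wins each ticket group but Team Beta wins overall — the comparison reverses. The Product team's tickets skew toward P0, which has a lower base rate.

Yes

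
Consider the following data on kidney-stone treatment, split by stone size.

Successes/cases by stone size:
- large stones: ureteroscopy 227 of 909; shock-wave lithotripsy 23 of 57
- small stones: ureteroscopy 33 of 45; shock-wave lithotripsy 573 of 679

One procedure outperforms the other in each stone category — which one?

Large stones: ureteroscopy 227/909 = 25.0%, shock-wave lithotripsy 23/57 = 40.4% → shock-wave lithotripsy
Small stones: ureteroscopy 33/45 = 73.3%, shock-wave lithotripsy 573/679 = 84.4% → shock-wave lithotripsy
Shock-wave lithotripsy has the higher rate in both groups.

shock-wave lithotripsy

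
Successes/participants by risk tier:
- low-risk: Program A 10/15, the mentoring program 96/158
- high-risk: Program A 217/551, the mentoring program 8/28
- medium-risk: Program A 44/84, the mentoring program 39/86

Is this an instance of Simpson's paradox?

Low-risk: Program A 10/15 = 66.7%, the mentoring program 96/158 = 60.8% → Program A
High-risk: Program A 217/551 = 39.4%, the mentoring program 8/28 = 28.6% → Program A
Medium-risk: Program A 44/84 = 52.4%, the mentoring program 39/86 = 45.3% → Program A
Overall: Program A 271/650 = 41.7%, the mentoring program 143/272 = 52.6% → the mentoring program
Program A wins each risk group but the mentoring program wins overall — the comparison reverses. Program A's participants skew toward high-risk, which has a lower base rate.

Yes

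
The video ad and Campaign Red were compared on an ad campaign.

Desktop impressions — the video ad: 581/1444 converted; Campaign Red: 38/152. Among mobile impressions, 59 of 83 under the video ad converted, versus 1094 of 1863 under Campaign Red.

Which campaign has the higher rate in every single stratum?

Desktop: the video ad 581/1444 = 40.2%, Campaign Red 38/152 = 25.0% → the video ad
Mobile: the video ad 59/83 = 71.1%, Campaign Red 1094/1863 = 58.7% → the video ad
The video ad has the higher rate in both groups.

the video ad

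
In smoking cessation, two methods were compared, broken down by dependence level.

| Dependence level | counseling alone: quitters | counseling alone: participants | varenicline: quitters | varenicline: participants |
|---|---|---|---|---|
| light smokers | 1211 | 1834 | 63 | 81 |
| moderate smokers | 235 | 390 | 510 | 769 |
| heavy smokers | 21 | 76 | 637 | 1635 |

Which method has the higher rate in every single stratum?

Light smokers: counseling alone 1211/1834 = 66.0%, varenicline 63/81 = 77.8% → varenicline
Moderate smokers: counseling alone 235/390 = 60.3%, varenicline 510/769 = 66.3% → varenicline
Heavy smokers: counseling alone 21/76 = 27.6%, varenicline 637/1635 = 39.0% → varenicline
Varenicline has the higher rate in all 3 groups.

varenicline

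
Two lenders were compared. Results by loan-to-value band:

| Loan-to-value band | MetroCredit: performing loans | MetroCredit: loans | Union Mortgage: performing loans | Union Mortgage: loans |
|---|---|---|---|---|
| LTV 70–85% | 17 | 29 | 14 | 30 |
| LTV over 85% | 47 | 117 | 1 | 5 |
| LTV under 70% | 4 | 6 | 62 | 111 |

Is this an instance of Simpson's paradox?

LTV 70–85%: MetroCredit 17/29 = 58.6%, Union Mortgage 14/30 = 46.7% → MetroCredit
LTV over 85%: MetroCredit 47/117 = 40.2%, Union Mortgage 1/5 = 20.0% → MetroCredit
LTV under 70%: MetroCredit 4/6 = 66.7%, Union Mortgage 62/111 = 55.9% → MetroCredit
Overall: MetroCredit 68/152 = 44.7%, Union Mortgage 77/146 = 52.7% → Union Mortgage
MetroCredit wins each loan-to-value group but Union Mortgage wins overall — the comparison reverses. MetroCredit's loans skew toward LTV over 85%, which has a lower base rate.

Yes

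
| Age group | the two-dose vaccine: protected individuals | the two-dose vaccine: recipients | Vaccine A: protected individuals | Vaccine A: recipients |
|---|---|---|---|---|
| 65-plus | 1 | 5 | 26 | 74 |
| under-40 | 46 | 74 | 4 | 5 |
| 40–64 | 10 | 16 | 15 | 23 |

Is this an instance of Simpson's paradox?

65-plus: the two-dose vaccine 1/5 = 20.0%, Vaccine A 26/74 = 35.1% → Vaccine A
Under-40: the two-dose vaccine 46/74 = 62.2%, Vaccine A 4/5 = 80.0% → Vaccine A
40–64: the two-dose vaccine 10/16 = 62.5%, Vaccine A 15/23 = 65.2% → Vaccine A
Overall: the two-dose vaccine 57/95 = 60.0%, Vaccine A 45/102 = 44.1% → the two-dose vaccine
Vaccine A wins each age group but the two-dose vaccine wins overall — the comparison reverses. Vaccine A's recipients skew toward 65-plus, which has a lower base rate.

Yes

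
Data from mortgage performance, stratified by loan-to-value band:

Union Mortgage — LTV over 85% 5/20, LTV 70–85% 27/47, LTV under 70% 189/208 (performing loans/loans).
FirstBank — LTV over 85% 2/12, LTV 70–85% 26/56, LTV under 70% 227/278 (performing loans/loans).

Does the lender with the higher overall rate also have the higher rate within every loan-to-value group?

LTV over 85%: Union Mortgage 5/20 = 25.0%, FirstBank 2/12 = 16.7% → Union Mortgage
LTV 70–85%: Union Mortgage 27/47 = 57.4%, FirstBank 26/56 = 46.4% → Union Mortgage
LTV under 70%: Union Mortgage 189/208 = 90.9%, FirstBank 227/278 = 81.7% → Union Mortgage
Overall: Union Mortgage 221/275 = 80.4%, FirstBank 255/346 = 73.7% → Union Mortgage
Union Mortgage wins overall and in every loan-to-value group — no reversal.

Yes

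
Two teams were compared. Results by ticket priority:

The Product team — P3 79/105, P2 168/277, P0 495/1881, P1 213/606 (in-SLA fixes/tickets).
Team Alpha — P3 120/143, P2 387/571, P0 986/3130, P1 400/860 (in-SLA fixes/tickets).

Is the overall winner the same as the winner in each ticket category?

P3: the Product team 79/105 = 75.2%, Team Alpha 120/143 = 83.9% → Team Alpha
P2: the Product team 168/277 = 60.6%, Team Alpha 387/571 = 67.8% → Team Alpha
P0: the Product team 495/1881 = 26.3%, Team Alpha 986/3130 = 31.5% → Team Alpha
P1: the Product team 213/606 = 35.1%, Team Alpha 400/860 = 46.5% → Team Alpha
Overall: the Product team 955/2869 = 33.3%, Team Alpha 1893/4704 = 40.2% → Team Alpha
Team Alpha wins overall and in every ticket group — no reversal.

Yes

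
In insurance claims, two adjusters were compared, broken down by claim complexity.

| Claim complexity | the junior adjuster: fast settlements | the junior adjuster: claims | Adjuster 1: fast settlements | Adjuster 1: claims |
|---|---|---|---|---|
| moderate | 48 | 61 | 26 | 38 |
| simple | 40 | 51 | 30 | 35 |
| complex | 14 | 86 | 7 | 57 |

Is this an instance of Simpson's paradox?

Moderate: the junior adjuster 48/61 = 78.7%, Adjuster 1 26/38 = 68.4% → the junior adjuster
Simple: the junior adjuster 40/51 = 78.4%, Adjuster 1 30/35 = 85.7% → Adjuster 1
Complex: the junior adjuster 14/86 = 16.3%, Adjuster 1 7/57 = 12.3% → the junior adjuster
Overall: the junior adjuster 102/198 = 51.5%, Adjuster 1 63/130 = 48.5% → the junior adjuster
Neither sweeps: the junior adjuster wins 2 of 3 groups, Adjuster 1 wins 1. The junior adjuster wins overall but not every group — no Simpson reversal.

No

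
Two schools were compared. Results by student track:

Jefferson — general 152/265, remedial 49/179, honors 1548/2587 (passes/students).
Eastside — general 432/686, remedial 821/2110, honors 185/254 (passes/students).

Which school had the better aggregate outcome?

Jefferson

General: Jefferson 152/265 = 57.4%, Eastside 432/686 = 63.0% → Eastside
Remedial: Jefferson 49/179 = 27.4%, Eastside 821/2110 = 38.9% → Eastside
Honors: Jefferson 1548/2587 = 59.8%, Eastside 185/254 = 72.8% → Eastside
Overall: Jefferson 1749/3031 = 57.7%, Eastside 1438/3050 = 47.1% → Jefferson
(Eastside wins every student group but Jefferson wins overall — Eastside's students skew toward the low-rate remedial group.)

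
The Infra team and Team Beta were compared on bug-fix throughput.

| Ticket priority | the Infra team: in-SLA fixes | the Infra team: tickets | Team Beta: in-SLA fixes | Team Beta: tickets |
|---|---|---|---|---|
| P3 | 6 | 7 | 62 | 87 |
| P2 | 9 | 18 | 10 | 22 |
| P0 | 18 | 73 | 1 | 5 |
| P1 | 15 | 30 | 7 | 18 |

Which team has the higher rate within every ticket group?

P3: the Infra team 6/7 = 85.7%, Team Beta 62/87 = 71.3% → the Infra team
P2: the Infra team 9/18 = 50.0%, Team Beta 10/22 = 45.5% → the Infra team
P0: the Infra team 18/73 = 24.7%, Team Beta 1/5 = 20.0% → the Infra team
P1: the Infra team 15/30 = 50.0%, Team Beta 7/18 = 38.9% → the Infra team
The Infra team has the higher rate in all 4 groups.

the Infra team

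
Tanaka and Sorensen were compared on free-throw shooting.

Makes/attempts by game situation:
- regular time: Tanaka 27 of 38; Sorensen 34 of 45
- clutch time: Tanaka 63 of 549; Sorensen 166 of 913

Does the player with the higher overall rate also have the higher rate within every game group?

Regular time: Tanaka 27/38 = 71.1%, Sorensen 34/45 = 75.6% → Sorensen
Clutch time: Tanaka 63/549 = 11.5%, Sorensen 166/913 = 18.2% → Sorensen
Overall: Tanaka 90/587 = 15.3%, Sorensen 200/958 = 20.9% → Sorensen
Sorensen wins overall and in every game group — no reversal.

Yes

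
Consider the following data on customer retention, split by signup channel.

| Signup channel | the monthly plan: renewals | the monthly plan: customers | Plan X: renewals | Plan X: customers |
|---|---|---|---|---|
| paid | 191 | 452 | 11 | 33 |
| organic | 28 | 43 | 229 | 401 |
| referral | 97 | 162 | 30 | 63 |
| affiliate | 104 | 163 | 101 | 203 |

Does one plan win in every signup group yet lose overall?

Yes

Paid: the monthly plan 191/452 = 42.3%, Plan X 11/33 = 33.3% → the monthly plan
Organic: the monthly plan 28/43 = 65.1%, Plan X 229/401 = 57.1% → the monthly plan
Referral: the monthly plan 97/162 = 59.9%, Plan X 30/63 = 47.6% → the monthly plan
Affiliate: the monthly plan 104/163 = 63.8%, Plan X 101/203 = 49.8% → the monthly plan
Overall: the monthly plan 420/820 = 51.2%, Plan X 371/700 = 53.0% → Plan X
The monthly plan wins each signup group but Plan X wins overall — the comparison reverses. The monthly plan's customers skew toward paid, which has a lower base rate.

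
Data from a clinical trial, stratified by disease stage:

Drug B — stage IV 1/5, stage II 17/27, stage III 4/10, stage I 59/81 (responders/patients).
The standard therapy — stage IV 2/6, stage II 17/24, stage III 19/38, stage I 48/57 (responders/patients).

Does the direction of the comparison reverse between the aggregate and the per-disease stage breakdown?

Stage IV: Drug B 1/5 = 20.0%, the standard therapy 2/6 = 33.3% → the standard therapy
Stage II: Drug B 17/27 = 63.0%, the standard therapy 17/24 = 70.8% → the standard therapy
Stage III: Drug B 4/10 = 40.0%, the standard therapy 19/38 = 50.0% → the standard therapy
Stage I: Drug B 59/81 = 72.8%, the standard therapy 48/57 = 84.2% → the standard therapy
Overall: Drug B 81/123 = 65.9%, the standard therapy 86/125 = 68.8% → the standard therapy
The standard therapy wins overall and in every disease group — no reversal.

No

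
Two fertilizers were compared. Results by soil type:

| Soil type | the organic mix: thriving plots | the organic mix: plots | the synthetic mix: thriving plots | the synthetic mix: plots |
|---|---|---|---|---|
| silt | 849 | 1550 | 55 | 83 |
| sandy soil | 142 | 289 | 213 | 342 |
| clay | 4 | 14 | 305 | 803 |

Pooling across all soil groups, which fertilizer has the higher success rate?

Silt: the organic mix 849/1550 = 54.8%, the synthetic mix 55/83 = 66.3% → the synthetic mix
Sandy soil: the organic mix 142/289 = 49.1%, the synthetic mix 213/342 = 62.3% → the synthetic mix
Clay: the organic mix 4/14 = 28.6%, the synthetic mix 305/803 = 38.0% → the synthetic mix
Overall: the organic mix 995/1853 = 53.7%, the synthetic mix 573/1228 = 46.7% → the organic mix
(The synthetic mix wins every soil group but the organic mix wins overall — the synthetic mix's plots skew toward the low-rate clay group.)

the organic mix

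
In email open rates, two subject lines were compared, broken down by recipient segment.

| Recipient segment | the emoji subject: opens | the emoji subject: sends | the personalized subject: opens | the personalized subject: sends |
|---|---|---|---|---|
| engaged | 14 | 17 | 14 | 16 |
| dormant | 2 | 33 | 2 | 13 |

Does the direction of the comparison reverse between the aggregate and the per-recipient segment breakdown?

No

Engaged: the emoji subject 14/17 = 82.4%, the personalized subject 14/16 = 87.5% → the personalized subject
Dormant: the emoji subject 2/33 = 6.1%, the personalized subject 2/13 = 15.4% → the personalized subject
Overall: the emoji subject 16/50 = 32.0%, the personalized subject 16/29 = 55.2% → the personalized subject
The personalized subject wins overall and in every recipient group — no reversal.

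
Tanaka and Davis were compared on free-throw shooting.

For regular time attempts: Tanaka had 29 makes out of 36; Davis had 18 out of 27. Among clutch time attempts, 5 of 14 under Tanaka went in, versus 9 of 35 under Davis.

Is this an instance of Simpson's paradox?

No

Regular time: Tanaka 29/36 = 80.6%, Davis 18/27 = 66.7% → Tanaka
Clutch time: Tanaka 5/14 = 35.7%, Davis 9/35 = 25.7% → Tanaka
Overall: Tanaka 34/50 = 68.0%, Davis 27/62 = 43.5% → Tanaka
Tanaka wins overall and in every game group — no reversal.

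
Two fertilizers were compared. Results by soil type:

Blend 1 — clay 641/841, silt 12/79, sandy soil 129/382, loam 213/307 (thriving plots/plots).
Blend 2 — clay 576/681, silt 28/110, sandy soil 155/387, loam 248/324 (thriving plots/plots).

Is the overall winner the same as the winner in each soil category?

Yes

Clay: Blend 1 641/841 = 76.2%, Blend 2 576/681 = 84.6% → Blend 2
Silt: Blend 1 12/79 = 15.2%, Blend 2 28/110 = 25.5% → Blend 2
Sandy soil: Blend 1 129/382 = 33.8%, Blend 2 155/387 = 40.1% → Blend 2
Loam: Blend 1 213/307 = 69.4%, Blend 2 248/324 = 76.5% → Blend 2
Overall: Blend 1 995/1609 = 61.8%, Blend 2 1007/1502 = 67.0% → Blend 2
Blend 2 wins overall and in every soil group — no reversal.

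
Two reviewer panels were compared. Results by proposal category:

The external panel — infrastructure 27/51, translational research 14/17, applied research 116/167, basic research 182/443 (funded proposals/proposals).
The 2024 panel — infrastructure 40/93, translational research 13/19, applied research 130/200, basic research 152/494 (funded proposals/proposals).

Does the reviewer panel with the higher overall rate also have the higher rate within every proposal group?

Infrastructure: the external panel 27/51 = 52.9%, the 2024 panel 40/93 = 43.0% → the external panel
Translational research: the external panel 14/17 = 82.4%, the 2024 panel 13/19 = 68.4% → the external panel
Applied research: the external panel 116/167 = 69.5%, the 2024 panel 130/200 = 65.0% → the external panel
Basic research: the external panel 182/443 = 41.1%, the 2024 panel 152/494 = 30.8% → the external panel
Overall: the external panel 339/678 = 50.0%, the 2024 panel 335/806 = 41.6% → the external panel
The external panel wins overall and in every proposal group — no reversal.

Yes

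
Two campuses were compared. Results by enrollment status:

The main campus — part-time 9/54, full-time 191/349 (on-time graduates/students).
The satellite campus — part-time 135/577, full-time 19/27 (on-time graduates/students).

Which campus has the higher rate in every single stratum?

Part-time: the main campus 9/54 = 16.7%, the satellite campus 135/577 = 23.4% → the satellite campus
Full-time: the main campus 191/349 = 54.7%, the satellite campus 19/27 = 70.4% → the satellite campus
The satellite campus has the higher rate in both groups.

the satellite campus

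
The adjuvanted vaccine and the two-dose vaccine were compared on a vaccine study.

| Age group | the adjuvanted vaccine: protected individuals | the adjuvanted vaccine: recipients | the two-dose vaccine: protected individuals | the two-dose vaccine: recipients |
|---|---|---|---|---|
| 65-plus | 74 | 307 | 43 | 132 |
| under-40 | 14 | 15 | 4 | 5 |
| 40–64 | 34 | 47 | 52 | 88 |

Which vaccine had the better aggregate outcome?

65-plus: the adjuvanted vaccine 74/307 = 24.1%, the two-dose vaccine 43/132 = 32.6% → the two-dose vaccine
Under-40: the adjuvanted vaccine 14/15 = 93.3%, the two-dose vaccine 4/5 = 80.0% → the adjuvanted vaccine
40–64: the adjuvanted vaccine 34/47 = 72.3%, the two-dose vaccine 52/88 = 59.1% → the adjuvanted vaccine
Overall: the adjuvanted vaccine 122/369 = 33.1%, the two-dose vaccine 99/225 = 44.0% → the two-dose vaccine
(Neither sweeps every age group, but the two-dose vaccine has the higher pooled rate.)

the two-dose vaccine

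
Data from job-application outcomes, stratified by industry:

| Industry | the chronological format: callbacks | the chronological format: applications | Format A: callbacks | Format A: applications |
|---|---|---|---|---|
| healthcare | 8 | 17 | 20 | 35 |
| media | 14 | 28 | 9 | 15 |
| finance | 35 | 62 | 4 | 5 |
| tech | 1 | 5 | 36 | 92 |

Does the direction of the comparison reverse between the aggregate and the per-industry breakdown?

Healthcare: the chronological format 8/17 = 47.1%, Format A 20/35 = 57.1% → Format A
Media: the chronological format 14/28 = 50.0%, Format A 9/15 = 60.0% → Format A
Finance: the chronological format 35/62 = 56.5%, Format A 4/5 = 80.0% → Format A
Tech: the chronological format 1/5 = 20.0%, Format A 36/92 = 39.1% → Format A
Overall: the chronological format 58/112 = 51.8%, Format A 69/147 = 46.9% → the chronological format
Format A wins each industry group but the chronological format wins overall — the comparison reverses. Format A's applications skew toward tech, which has a lower base rate.

Yes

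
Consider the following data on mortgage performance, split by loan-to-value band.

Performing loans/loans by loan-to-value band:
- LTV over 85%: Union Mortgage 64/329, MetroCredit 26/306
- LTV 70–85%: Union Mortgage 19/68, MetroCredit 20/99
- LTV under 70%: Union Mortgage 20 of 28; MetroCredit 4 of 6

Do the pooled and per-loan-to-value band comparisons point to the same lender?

Yes

LTV over 85%: Union Mortgage 64/329 = 19.5%, MetroCredit 26/306 = 8.5% → Union Mortgage
LTV 70–85%: Union Mortgage 19/68 = 27.9%, MetroCredit 20/99 = 20.2% → Union Mortgage
LTV under 70%: Union Mortgage 20/28 = 71.4%, MetroCredit 4/6 = 66.7% → Union Mortgage
Overall: Union Mortgage 103/425 = 24.2%, MetroCredit 50/411 = 12.2% → Union Mortgage
Union Mortgage wins overall and in every loan-to-value group — no reversal.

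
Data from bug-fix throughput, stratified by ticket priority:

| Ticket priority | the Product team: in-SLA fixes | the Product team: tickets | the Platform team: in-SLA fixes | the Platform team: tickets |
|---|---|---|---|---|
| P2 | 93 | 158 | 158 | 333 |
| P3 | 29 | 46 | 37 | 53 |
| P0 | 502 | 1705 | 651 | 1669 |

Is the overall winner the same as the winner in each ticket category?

No

P2: the Product team 93/158 = 58.9%, the Platform team 158/333 = 47.4% → the Product team
P3: the Product team 29/46 = 63.0%, the Platform team 37/53 = 69.8% → the Platform team
P0: the Product team 502/1705 = 29.4%, the Platform team 651/1669 = 39.0% → the Platform team
Overall: the Product team 624/1909 = 32.7%, the Platform team 846/2055 = 41.2% → the Platform team
Neither sweeps: the Product team wins 1 of 3 groups, the Platform team wins 2. The Platform team wins overall but not every group — no Simpson reversal.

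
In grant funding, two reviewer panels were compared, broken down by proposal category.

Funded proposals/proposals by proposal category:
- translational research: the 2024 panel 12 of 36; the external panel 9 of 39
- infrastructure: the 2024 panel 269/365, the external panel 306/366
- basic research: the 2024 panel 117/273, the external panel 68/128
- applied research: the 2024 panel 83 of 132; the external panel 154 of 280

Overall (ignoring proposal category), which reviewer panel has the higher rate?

the external panel

Translational research: the 2024 panel 12/36 = 33.3%, the external panel 9/39 = 23.1% → the 2024 panel
Infrastructure: the 2024 panel 269/365 = 73.7%, the external panel 306/366 = 83.6% → the external panel
Basic research: the 2024 panel 117/273 = 42.9%, the external panel 68/128 = 53.1% → the external panel
Applied research: the 2024 panel 83/132 = 62.9%, the external panel 154/280 = 55.0% → the 2024 panel
Overall: the 2024 panel 481/806 = 59.7%, the external panel 537/813 = 66.1% → the external panel
(Neither sweeps every proposal group, but the external panel has the higher pooled rate.)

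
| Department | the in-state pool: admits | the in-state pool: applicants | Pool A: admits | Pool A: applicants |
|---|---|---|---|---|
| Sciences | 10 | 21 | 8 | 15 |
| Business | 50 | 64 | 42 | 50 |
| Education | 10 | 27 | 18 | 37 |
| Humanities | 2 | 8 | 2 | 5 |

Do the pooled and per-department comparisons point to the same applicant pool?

Yes

Sciences: the in-state pool 10/21 = 47.6%, Pool A 8/15 = 53.3% → Pool A
Business: the in-state pool 50/64 = 78.1%, Pool A 42/50 = 84.0% → Pool A
Education: the in-state pool 10/27 = 37.0%, Pool A 18/37 = 48.6% → Pool A
Humanities: the in-state pool 2/8 = 25.0%, Pool A 2/5 = 40.0% → Pool A
Overall: the in-state pool 72/120 = 60.0%, Pool A 70/107 = 65.4% → Pool A
Pool A wins overall and in every department group — no reversal.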